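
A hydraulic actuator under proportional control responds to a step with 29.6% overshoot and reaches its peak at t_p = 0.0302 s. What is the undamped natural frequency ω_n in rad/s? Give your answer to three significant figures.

ζ from %OS: ζ = |ln 0.296|/√(π²+ln²0.296) = 0.361.
t_p = π/ω_d ⇒ ω_d = 104 rad/s; then ω_n = ω_d/√(1−ζ²) = 112 rad/s.

ω_n ≈ 112 rad/s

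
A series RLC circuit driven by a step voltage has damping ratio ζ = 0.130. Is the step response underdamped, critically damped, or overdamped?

Since ζ = 0.130 < 1, the system is underdamped.

underdamped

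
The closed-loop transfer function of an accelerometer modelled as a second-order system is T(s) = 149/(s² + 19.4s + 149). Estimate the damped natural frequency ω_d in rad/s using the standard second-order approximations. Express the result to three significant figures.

ω_d ≈ 7.41 rad/s

Matching coefficients with s² + 2ζω_n s + ω_n² gives ω_n² = 149 ⇒ ω_n = 12.2 rad/s, and ζ = 19.4/(2ω_n) = 0.795.
The damped frequency ω_d = ω_n√(1−ζ²) = 7.41 rad/s.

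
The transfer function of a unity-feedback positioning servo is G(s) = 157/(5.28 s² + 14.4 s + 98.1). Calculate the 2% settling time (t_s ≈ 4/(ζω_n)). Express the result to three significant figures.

t_s ≈ 2.93 s

Dividing through by 5.28: denominator becomes s² + 2.727 s + 18.58.
So ω_n = √18.58 = 4.31 rad/s and ζ = 2.727/(2·4.31) = 0.316.
t_s ≈ 4/(ζω_n) = 2.93 s.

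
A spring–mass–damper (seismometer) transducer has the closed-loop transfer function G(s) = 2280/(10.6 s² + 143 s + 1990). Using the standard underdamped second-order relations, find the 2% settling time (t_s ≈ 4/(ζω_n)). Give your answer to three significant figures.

t_s ≈ 0.593 s

Dividing through by 10.6: denominator becomes s² + 13.49 s + 187.7.
So ω_n = √187.7 = 13.7 rad/s and ζ = 13.49/(2·13.7) = 0.492.
t_s ≈ 4/(ζω_n) = 0.593 s.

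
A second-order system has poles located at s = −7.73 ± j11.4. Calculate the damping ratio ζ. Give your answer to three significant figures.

ζ ≈ 0.561

The poles are at −σ ± jω_d with σ = 7.73 and ω_d = 11.4, so ω_n = √(σ²+ω_d²) = 13.8 rad/s and ζ = σ/ω_n = 0.561.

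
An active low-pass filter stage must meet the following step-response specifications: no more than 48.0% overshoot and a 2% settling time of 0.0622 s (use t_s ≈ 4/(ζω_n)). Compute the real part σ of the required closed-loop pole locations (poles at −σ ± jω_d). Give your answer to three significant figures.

The settling-time spec alone fixes σ = ζω_n = 4/t_s = 4/0.0622 = 64.3.
(Overshoot then fixes ζ = 0.228 and hence ω_d = σ·√(1−ζ²)/ζ = 275 rad/s.)

σ ≈ 64.3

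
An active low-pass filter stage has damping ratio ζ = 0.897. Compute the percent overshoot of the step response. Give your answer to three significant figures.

For an underdamped second-order system, %OS = 100·exp(−πζ/√(1−ζ²)).
πζ/√(1−ζ²) = π·0.897/√(1−0.805) = 6.375, so %OS = 100·e^(−6.375) = 0.170%.

%OS ≈ 0.170%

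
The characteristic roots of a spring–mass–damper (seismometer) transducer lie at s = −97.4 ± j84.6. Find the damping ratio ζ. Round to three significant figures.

ζ ≈ 0.755

With σ = 97.4, ω_d = 84.6: ω_n = √(σ²+ω_d²) = 129 rad/s, ζ = σ/ω_n = 0.755.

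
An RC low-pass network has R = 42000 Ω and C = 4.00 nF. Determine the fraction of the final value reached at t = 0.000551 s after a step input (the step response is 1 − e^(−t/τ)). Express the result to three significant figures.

τ = RC = 42000 × 4.00 nF = 0.000168 s.
y(t)/y_∞ = 1 − e^(−t/τ) = 1 − e^(−0.000551/0.000168) = 1 − e^(−3.28) = 0.962.

y/y_∞ ≈ 0.962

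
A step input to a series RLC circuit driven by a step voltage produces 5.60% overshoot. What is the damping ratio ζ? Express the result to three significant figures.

From %OS = 100·exp(−πζ/√(1−ζ²)), invert to get ζ = −ln(OS)/√(π² + ln²(OS)) with OS = 0.0560.
−ln 0.0560 = 2.882, so ζ = 2.882/√(π² + 8.308) = 0.676.

ζ ≈ 0.676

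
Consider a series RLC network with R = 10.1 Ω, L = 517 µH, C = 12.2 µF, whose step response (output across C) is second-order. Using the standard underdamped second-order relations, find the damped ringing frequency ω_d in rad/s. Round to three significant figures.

ω_d ≈ 7950 rad/s

For a series RLC circuit (capacitor voltage as output), ω_n = 1/√(LC) = 1/√(517 µH · 12.2 µF) = 12600 rad/s.
ζ = (R/2)·√(C/L) = (10.1/2)·√(12.2 µF/517 µH) = 0.776.
ω_d = 12600·√(1 − 0.776²) = 7950 rad/s.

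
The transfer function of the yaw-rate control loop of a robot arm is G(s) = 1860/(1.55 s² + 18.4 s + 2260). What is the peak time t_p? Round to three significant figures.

Dividing through by 1.55: denominator becomes s² + 11.87 s + 1458.
So ω_n = √1458 = 38.2 rad/s and ζ = 11.87/(2·38.2) = 0.155.
The damped frequency ω_d = ω_n√(1−ζ²) = 37.7 rad/s. t_p = π/ω_d = 0.0833 s.

t_p ≈ 0.0833 s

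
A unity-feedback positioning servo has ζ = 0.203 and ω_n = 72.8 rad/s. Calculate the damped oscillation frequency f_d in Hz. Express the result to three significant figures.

ω_d = ω_n√(1−ζ²) = 72.8·√0.959 = 71.3 rad/s.
f_d = ω_d/(2π) = 11.3 Hz.

f_d ≈ 11.3 Hz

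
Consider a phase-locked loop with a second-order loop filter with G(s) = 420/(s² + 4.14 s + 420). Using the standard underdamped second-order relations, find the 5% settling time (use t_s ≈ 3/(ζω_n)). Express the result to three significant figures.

t_s ≈ 1.45 s

ω_n = √420 = 20.5 rad/s; ζ = 4.14/(2·20.5) = 0.101.
t_s ≈ 3/(ζω_n) = 3/(0.101·20.5) = 1.45 s.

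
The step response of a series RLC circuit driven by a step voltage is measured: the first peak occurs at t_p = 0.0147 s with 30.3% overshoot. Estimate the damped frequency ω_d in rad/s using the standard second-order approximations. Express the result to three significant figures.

ω_d ≈ 214 rad/s

t_p = π/ω_d, so ω_d = π/0.0147 = 214 rad/s.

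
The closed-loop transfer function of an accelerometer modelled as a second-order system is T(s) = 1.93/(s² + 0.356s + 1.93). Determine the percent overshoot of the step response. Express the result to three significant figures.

%OS ≈ 66.6%

ω_n = √1.93 = 1.39 rad/s; ζ = 0.356/(2·1.39) = 0.128.
Overshoot: exp(−π·0.128/√(1−0.128²)) = 0.666, i.e. 66.6%.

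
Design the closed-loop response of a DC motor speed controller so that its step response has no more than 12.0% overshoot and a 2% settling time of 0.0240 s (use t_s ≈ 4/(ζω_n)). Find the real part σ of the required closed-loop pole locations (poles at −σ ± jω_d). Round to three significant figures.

The settling-time spec alone fixes σ = ζω_n = 4/t_s = 4/0.0240 = 167.
(Overshoot then fixes ζ = 0.559 and hence ω_d = σ·√(1−ζ²)/ζ = 247 rad/s.)

σ ≈ 167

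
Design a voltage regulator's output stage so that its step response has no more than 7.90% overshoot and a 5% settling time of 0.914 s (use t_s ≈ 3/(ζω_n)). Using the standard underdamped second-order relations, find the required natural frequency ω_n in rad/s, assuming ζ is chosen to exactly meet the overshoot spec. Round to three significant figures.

ζ = −ln(OS)/√(π² + (ln OS)²). With OS = 0.0790, ln OS = −2.538 and ζ = 2.538/4.039 = 0.628.
Then ω_n = 3/(ζ t_s) = 3/(0.628 × 0.914) = 5.22 rad/s.

ω_n ≈ 5.22 rad/s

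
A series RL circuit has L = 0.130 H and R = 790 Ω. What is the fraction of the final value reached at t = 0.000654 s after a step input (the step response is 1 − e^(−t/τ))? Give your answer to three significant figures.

y/y_∞ ≈ 0.981

τ = L/R = 0.130/790 = 0.000165 s.
y(t)/y_∞ = 1 − e^(−t/τ) = 1 − e^(−0.000654/0.000165) = 1 − e^(−3.97) = 0.981.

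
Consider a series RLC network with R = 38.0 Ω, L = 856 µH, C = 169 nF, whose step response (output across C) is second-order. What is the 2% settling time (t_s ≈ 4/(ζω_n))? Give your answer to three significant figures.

t_s ≈ 0.000180 s

For a series RLC circuit (capacitor voltage as output), ω_n = 1/√(LC) = 1/√(856 µH · 169 nF) = 83100 rad/s.
ζ = (R/2)·√(C/L) = (38.0/2)·√(169 nF/856 µH) = 0.267.
t_s ≈ 4/(ζω_n) = 0.000180 s.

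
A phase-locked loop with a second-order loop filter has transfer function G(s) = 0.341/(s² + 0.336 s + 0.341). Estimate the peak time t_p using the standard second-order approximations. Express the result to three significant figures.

Comparing the denominator to s² + 2ζω_n s + ω_n²: ω_n = √0.341 = 0.584 rad/s, and 2ζω_n = 0.336 so ζ = 0.336/(2·0.584) = 0.288.
ω_d = ω_n√(1−ζ²) = 0.559 rad/s. Then t_p = π/ω_d = 5.62 s.

t_p ≈ 5.62 s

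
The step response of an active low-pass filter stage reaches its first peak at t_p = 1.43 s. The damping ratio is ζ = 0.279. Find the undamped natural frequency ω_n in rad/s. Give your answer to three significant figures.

ω_n ≈ 2.29 rad/s

Peak time t_p = π/ω_d, so ω_d = π/t_p = π/1.43 = 2.20 rad/s.
ω_n = ω_d/√(1−ζ²) = 2.20/√0.922 = 2.29 rad/s.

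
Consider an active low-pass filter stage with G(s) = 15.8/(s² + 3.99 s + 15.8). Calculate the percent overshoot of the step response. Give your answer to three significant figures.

%OS ≈ 16.2%

ω_n = √15.8 = 3.97 rad/s; ζ = 3.99/(2·3.97) = 0.502.
Overshoot: exp(−π·0.502/√(1−0.502²)) = 0.162, i.e. 16.2%.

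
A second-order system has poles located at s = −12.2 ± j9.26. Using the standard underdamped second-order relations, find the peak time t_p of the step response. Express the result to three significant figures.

t_p ≈ 0.339 s

t_p = π/ω_d with ω_d = 9.26 (the imaginary part), so t_p = 0.339 s.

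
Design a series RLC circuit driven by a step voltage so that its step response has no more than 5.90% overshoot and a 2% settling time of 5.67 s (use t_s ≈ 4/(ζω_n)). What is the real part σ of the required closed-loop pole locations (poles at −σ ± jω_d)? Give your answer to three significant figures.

The settling-time spec alone fixes σ = ζω_n = 4/t_s = 4/5.67 = 0.705.
(Overshoot then fixes ζ = 0.669 and hence ω_d = σ·√(1−ζ²)/ζ = 0.783 rad/s.)

σ ≈ 0.705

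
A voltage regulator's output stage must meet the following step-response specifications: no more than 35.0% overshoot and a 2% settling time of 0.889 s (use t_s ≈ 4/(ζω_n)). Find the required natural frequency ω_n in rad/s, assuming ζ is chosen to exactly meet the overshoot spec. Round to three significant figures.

ω_n ≈ 14.2 rad/s

From %OS = 100·exp(−πζ/√(1−ζ²)), invert to get ζ = −ln(OS)/√(π² + ln²(OS)) with OS = 0.350.
−ln 0.350 = 1.050, so ζ = 1.050/√(π² + 1.102) = 0.317.
Then ω_n = 4/(ζ t_s) = 4/(0.317 × 0.889) = 14.2 rad/s.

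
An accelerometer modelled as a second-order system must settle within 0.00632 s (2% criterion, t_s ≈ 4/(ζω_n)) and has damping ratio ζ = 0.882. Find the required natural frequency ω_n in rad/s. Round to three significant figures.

ω_n ≈ 718 rad/s

Rearranging t_s ≈ 4/(ζω_n) gives ω_n = 4/(ζ·t_s) = 4/(0.882 × 0.00632) = 718 rad/s.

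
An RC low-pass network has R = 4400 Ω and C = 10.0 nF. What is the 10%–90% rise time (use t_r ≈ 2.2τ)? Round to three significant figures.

τ = RC = 4400 × 10.0 nF = 0.0000440 s.
t_r ≈ 2.2τ = 0.0000968 s.

t_r ≈ 0.0000968 s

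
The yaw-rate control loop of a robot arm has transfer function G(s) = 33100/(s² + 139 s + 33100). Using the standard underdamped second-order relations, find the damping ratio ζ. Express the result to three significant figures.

Matching coefficients with s² + 2ζω_n s + ω_n² gives ω_n² = 33100 ⇒ ω_n = 182 rad/s, and ζ = 139/(2ω_n) = 0.382.

ζ ≈ 0.382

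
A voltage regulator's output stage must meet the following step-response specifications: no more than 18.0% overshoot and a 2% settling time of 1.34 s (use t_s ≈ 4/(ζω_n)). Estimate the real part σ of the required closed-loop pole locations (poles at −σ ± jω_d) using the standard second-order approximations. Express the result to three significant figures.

σ ≈ 2.99

The settling-time spec alone fixes σ = ζω_n = 4/t_s = 4/1.34 = 2.99.
(Overshoot then fixes ζ = 0.479 and hence ω_d = σ·√(1−ζ²)/ζ = 5.47 rad/s.)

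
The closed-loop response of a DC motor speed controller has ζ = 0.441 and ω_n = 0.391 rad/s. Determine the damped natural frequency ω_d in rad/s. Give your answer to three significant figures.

ω_d = ω_n√(1−ζ²) = 0.391·√0.806 = 0.351 rad/s.

ω_d ≈ 0.351 rad/s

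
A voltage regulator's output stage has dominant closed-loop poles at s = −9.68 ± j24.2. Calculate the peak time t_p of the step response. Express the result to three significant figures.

t_p = π/ω_d with ω_d = 24.2 (the imaginary part), so t_p = 0.130 s.

t_p ≈ 0.130 s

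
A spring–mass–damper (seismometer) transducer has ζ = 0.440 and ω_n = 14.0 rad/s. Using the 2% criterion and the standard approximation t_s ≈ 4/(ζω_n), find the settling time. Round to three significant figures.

t_s ≈ 4/(ζω_n) = 4/(0.440 × 14.0) = 0.649 s.

t_s ≈ 0.649 s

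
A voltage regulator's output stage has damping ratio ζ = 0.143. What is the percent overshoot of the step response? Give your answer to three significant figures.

%OS ≈ 63.5%

For an underdamped second-order system, %OS = 100·exp(−πζ/√(1−ζ²)).
πζ/√(1−ζ²) = π·0.143/√(1−0.0204) = 0.4539, so %OS = 100·e^(−0.4539) = 63.5%.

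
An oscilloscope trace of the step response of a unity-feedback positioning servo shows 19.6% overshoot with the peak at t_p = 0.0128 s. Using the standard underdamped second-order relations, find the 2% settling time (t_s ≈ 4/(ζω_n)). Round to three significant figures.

ζ from %OS: ζ = |ln 0.196|/√(π²+ln²0.196) = 0.460.
t_p = π/ω_d ⇒ ω_d = 245 rad/s; then ω_n = ω_d/√(1−ζ²) = 276 rad/s.
t_s ≈ 4/(ζω_n) = 4/(0.460·276) = 0.0314 s.

t_s ≈ 0.0314 s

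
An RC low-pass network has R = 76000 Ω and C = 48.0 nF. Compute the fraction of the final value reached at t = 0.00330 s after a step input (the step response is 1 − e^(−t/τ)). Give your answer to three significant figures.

y/y_∞ ≈ 0.595

τ = RC = 76000 × 48.0 nF = 0.00365 s.
y(t)/y_∞ = 1 − e^(−t/τ) = 1 − e^(−0.00330/0.00365) = 1 − e^(−0.905) = 0.595.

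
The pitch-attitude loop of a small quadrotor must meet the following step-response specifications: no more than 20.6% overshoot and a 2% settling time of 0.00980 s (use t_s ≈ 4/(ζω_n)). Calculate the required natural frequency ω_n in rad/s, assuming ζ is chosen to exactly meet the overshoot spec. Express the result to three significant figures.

ω_n ≈ 908 rad/s

Inverting the overshoot relation: ζ = |ln 0.206|/√(π² + ln²0.206) = 0.449.
Then ω_n = 4/(ζ t_s) = 4/(0.449 × 0.00980) = 908 rad/s.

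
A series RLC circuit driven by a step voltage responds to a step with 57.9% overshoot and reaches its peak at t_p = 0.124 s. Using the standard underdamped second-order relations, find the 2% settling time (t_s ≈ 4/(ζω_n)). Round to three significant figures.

t_s ≈ 0.908 s

The overshoot fixes ζ = −ln(OS)/√(π²+ln²(OS)) = 0.171.
t_p = π/ω_d ⇒ ω_d = 25.3 rad/s; then ω_n = ω_d/√(1−ζ²) = 25.7 rad/s.
t_s ≈ 4/(ζω_n) = 4/(0.171·25.7) = 0.908 s.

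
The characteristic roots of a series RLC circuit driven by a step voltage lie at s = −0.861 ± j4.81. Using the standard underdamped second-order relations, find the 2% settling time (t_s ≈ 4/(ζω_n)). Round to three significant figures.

t_s ≈ 4.65 s

For poles at −σ ± jω_d, ζω_n = σ = 0.861, so t_s ≈ 4/σ = 4.65 s.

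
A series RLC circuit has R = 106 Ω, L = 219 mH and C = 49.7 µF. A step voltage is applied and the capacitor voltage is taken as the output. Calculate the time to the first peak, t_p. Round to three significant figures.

t_p ≈ 0.0172 s

For a series RLC circuit (capacitor voltage as output), ω_n = 1/√(LC) = 1/√(219 mH · 49.7 µF) = 303 rad/s.
ζ = (R/2)·√(C/L) = (106/2)·√(49.7 µF/219 mH) = 0.798.
The damped frequency ω_d = ω_n√(1−ζ²) = 183 rad/s. t_p = π/ω_d = 0.0172 s.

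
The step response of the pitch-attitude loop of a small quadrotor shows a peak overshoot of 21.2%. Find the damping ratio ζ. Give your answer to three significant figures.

ζ ≈ 0.443

ζ = −ln(OS)/√(π² + (ln OS)²). With OS = 0.212, ln OS = −1.551 and ζ = 1.551/3.504 = 0.443.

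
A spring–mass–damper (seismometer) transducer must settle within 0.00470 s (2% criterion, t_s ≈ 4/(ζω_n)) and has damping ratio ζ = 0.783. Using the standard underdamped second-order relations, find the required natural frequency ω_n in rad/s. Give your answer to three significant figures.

ω_n ≈ 1090 rad/s

Rearranging t_s ≈ 4/(ζω_n) gives ω_n = 4/(ζ·t_s) = 4/(0.783 × 0.00470) = 1090 rad/s.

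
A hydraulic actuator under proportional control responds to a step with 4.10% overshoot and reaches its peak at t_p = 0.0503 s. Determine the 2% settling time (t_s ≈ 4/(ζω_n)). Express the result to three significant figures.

The overshoot fixes ζ = −ln(OS)/√(π²+ln²(OS)) = 0.713.
t_p = π/ω_d ⇒ ω_d = 62.5 rad/s; then ω_n = ω_d/√(1−ζ²) = 89.1 rad/s.
t_s ≈ 4/(ζω_n) = 4/(0.713·89.1) = 0.0630 s.

t_s ≈ 0.0630 s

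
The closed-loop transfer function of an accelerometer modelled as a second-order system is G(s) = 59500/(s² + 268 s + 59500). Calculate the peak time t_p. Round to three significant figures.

Matching coefficients with s² + 2ζω_n s + ω_n² gives ω_n² = 59500 ⇒ ω_n = 244 rad/s, and ζ = 268/(2ω_n) = 0.549.
ω_d = ω_n√(1−ζ²) = 204 rad/s. Then t_p = π/ω_d = 0.0154 s.

t_p ≈ 0.0154 s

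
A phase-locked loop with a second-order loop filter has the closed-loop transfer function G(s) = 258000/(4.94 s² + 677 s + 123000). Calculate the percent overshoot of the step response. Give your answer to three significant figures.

%OS ≈ 22.0%

Dividing through by 4.94: denominator becomes s² + 137.0 s + 24900.
So ω_n = √24900 = 158 rad/s and ζ = 137.0/(2·158) = 0.434.
%OS = 100 e^{−πζ/√(1−ζ²)} with ζ = 0.434 gives 22.0%.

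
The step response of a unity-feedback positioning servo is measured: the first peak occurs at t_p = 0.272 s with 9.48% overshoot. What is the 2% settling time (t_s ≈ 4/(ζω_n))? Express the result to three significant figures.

t_s ≈ 0.462 s

The overshoot fixes ζ = −ln(OS)/√(π²+ln²(OS)) = 0.600.
From t_p = π/ω_d, ω_d = π/0.272 = 11.5 rad/s, so ω_n = ω_d/√(1−ζ²) = 14.4 rad/s.
t_s ≈ 4/(ζω_n) = 4/(0.600·14.4) = 0.462 s.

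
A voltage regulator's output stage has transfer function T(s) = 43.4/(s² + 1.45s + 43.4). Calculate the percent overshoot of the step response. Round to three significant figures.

%OS ≈ 70.6%

Matching coefficients with s² + 2ζω_n s + ω_n² gives ω_n² = 43.4 ⇒ ω_n = 6.59 rad/s, and ζ = 1.45/(2ω_n) = 0.110.
Overshoot: exp(−π·0.110/√(1−0.110²)) = 0.706, i.e. 70.6%.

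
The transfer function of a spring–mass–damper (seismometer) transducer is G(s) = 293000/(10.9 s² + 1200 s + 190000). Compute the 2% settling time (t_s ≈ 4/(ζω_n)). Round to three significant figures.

Dividing through by 10.9: denominator becomes s² + 110.1 s + 17430.
So ω_n = √17430 = 132 rad/s and ζ = 110.1/(2·132) = 0.417.
t_s ≈ 4/(ζω_n) = 0.0727 s.

t_s ≈ 0.0727 s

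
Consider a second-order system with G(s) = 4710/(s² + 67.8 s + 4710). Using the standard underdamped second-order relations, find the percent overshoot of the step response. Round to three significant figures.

ω_n = √4710 = 68.6 rad/s; ζ = 67.8/(2·68.6) = 0.494.
%OS = 100·exp(−πζ/√(1−ζ²)) = 16.8%.

%OS ≈ 16.8%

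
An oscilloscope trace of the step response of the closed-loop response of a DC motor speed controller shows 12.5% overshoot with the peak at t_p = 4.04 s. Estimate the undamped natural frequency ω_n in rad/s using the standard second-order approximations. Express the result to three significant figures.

From the overshoot, ζ = −ln(OS)/√(π²+ln²(OS)) = 0.552.
t_p = π/ω_d ⇒ ω_d = 0.778 rad/s; then ω_n = ω_d/√(1−ζ²) = 0.933 rad/s.

ω_n ≈ 0.933 rad/s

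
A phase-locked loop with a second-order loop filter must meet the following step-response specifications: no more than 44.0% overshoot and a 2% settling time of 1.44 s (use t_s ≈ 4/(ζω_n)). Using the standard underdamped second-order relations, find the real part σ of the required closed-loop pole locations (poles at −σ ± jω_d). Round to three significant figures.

σ ≈ 2.78

The settling-time spec alone fixes σ = ζω_n = 4/t_s = 4/1.44 = 2.78.
(Overshoot then fixes ζ = 0.253 and hence ω_d = σ·√(1−ζ²)/ζ = 10.6 rad/s.)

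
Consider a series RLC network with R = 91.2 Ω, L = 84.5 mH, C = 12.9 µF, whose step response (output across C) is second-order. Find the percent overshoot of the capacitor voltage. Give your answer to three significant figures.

%OS ≈ 11.7%

For a series RLC circuit (capacitor voltage as output), ω_n = 1/√(LC) = 1/√(84.5 mH · 12.9 µF) = 958 rad/s.
ζ = (R/2)·√(C/L) = (91.2/2)·√(12.9 µF/84.5 mH) = 0.563.
%OS = 100·exp(−πζ/√(1−ζ²)) = 11.7%.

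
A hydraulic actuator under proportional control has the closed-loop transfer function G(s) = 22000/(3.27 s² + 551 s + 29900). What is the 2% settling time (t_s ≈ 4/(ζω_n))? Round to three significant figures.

Dividing through by 3.27: denominator becomes s² + 168.5 s + 9144.
So ω_n = √9144 = 95.6 rad/s and ζ = 168.5/(2·95.6) = 0.881.
t_s ≈ 4/(ζω_n) = 0.0475 s.

t_s ≈ 0.0475 s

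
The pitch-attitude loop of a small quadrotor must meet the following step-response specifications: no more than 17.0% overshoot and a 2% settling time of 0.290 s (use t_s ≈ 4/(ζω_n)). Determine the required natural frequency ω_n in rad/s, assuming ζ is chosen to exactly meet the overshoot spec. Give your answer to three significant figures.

ω_n ≈ 28.1 rad/s

From %OS = 100·exp(−πζ/√(1−ζ²)), invert to get ζ = −ln(OS)/√(π² + ln²(OS)) with OS = 0.170.
−ln 0.170 = 1.772, so ζ = 1.772/√(π² + 3.140) = 0.491.
Then ω_n = 4/(ζ t_s) = 4/(0.491 × 0.290) = 28.1 rad/s.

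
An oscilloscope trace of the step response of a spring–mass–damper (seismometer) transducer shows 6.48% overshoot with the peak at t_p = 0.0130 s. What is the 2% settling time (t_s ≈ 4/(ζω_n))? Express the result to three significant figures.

From the overshoot, ζ = −ln(OS)/√(π²+ln²(OS)) = 0.657.
t_p = π/ω_d ⇒ ω_d = 242 rad/s; then ω_n = ω_d/√(1−ζ²) = 320 rad/s.
t_s ≈ 4/(ζω_n) = 4/(0.657·320) = 0.0190 s.

t_s ≈ 0.0190 s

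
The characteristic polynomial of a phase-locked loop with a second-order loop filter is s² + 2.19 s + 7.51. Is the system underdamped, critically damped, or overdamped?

underdamped

a² − 4b = 2.19² − 4·7.51 < 0 (complex roots); the system is underdamped.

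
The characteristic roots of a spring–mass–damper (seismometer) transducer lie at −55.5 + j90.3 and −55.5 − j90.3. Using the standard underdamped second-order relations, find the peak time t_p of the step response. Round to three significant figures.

t_p = π/ω_d with ω_d = 90.3 (the imaginary part), so t_p = 0.0348 s.

t_p ≈ 0.0348 s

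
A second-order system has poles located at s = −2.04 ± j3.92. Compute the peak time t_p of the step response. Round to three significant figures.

t_p ≈ 0.801 s

t_p = π/ω_d with ω_d = 3.92 (the imaginary part), so t_p = 0.801 s.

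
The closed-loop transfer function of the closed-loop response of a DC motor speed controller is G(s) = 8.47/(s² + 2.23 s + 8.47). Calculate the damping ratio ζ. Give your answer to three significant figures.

Matching coefficients with s² + 2ζω_n s + ω_n² gives ω_n² = 8.47 ⇒ ω_n = 2.91 rad/s, and ζ = 2.23/(2ω_n) = 0.383.

ζ ≈ 0.383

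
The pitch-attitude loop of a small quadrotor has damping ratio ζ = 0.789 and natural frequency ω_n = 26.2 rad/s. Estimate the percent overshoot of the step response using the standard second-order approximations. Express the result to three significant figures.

For an underdamped second-order system, %OS = 100·exp(−πζ/√(1−ζ²)).
πζ/√(1−ζ²) = π·0.789/√(1−0.623) = 4.034, so %OS = 100·e^(−4.034) = 1.77%.

%OS ≈ 1.77%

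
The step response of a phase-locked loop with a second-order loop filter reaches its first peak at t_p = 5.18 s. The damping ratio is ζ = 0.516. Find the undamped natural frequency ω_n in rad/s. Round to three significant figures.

ω_n ≈ 0.708 rad/s

Peak time t_p = π/ω_d, so ω_d = π/t_p = π/5.18 = 0.606 rad/s.
ω_n = ω_d/√(1−ζ²) = 0.606/√0.734 = 0.708 rad/s.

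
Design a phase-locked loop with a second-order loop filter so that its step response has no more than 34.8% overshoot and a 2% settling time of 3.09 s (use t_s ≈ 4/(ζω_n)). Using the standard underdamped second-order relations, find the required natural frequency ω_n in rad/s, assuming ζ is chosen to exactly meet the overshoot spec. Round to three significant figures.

From %OS = 100·exp(−πζ/√(1−ζ²)), invert to get ζ = −ln(OS)/√(π² + ln²(OS)) with OS = 0.348.
−ln 0.348 = 1.056, so ζ = 1.056/√(π² + 1.114) = 0.318.
From t_s ≈ 4/(ζω_n): ω_n = 4/(ζ·t_s) = 4/(0.318·3.09) = 4.06 rad/s.

ω_n ≈ 4.06 rad/s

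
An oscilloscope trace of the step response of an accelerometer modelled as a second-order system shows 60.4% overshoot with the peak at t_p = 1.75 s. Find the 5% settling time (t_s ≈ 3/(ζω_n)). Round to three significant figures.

From the overshoot, ζ = −ln(OS)/√(π²+ln²(OS)) = 0.158.
t_p = π/ω_d ⇒ ω_d = 1.80 rad/s; then ω_n = ω_d/√(1−ζ²) = 1.82 rad/s.
t_s ≈ 3/(ζω_n) = 3/(0.158·1.82) = 10.4 s.

t_s ≈ 10.4 s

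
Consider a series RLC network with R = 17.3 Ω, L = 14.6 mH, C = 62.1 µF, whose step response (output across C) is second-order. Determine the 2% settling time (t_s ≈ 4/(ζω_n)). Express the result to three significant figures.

t_s ≈ 0.00675 s

For a series RLC circuit (capacitor voltage as output), ω_n = 1/√(LC) = 1/√(14.6 mH · 62.1 µF) = 1050 rad/s.
ζ = (R/2)·√(C/L) = (17.3/2)·√(62.1 µF/14.6 mH) = 0.564.
t_s ≈ 4/(ζω_n) = 0.00675 s.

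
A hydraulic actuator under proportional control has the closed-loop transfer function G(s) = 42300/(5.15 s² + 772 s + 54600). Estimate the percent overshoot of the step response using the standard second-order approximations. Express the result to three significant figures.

%OS ≈ 3.56%

Dividing through by 5.15: denominator becomes s² + 149.9 s + 10600.
So ω_n = √10600 = 103 rad/s and ζ = 149.9/(2·103) = 0.728.
%OS = 100·exp(−πζ/√(1−ζ²)) = 3.56%.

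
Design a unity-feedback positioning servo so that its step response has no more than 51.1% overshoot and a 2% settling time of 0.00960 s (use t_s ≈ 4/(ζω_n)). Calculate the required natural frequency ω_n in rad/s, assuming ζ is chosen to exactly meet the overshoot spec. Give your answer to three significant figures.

Inverting the overshoot relation: ζ = |ln 0.511|/√(π² + ln²0.511) = 0.209.
Then ω_n = 4/(ζ t_s) = 4/(0.209 × 0.00960) = 1990 rad/s.

ω_n ≈ 1990 rad/s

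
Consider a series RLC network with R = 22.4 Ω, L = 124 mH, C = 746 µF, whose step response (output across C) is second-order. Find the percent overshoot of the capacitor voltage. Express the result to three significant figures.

For a series RLC circuit (capacitor voltage as output), ω_n = 1/√(LC) = 1/√(124 mH · 746 µF) = 104 rad/s.
ζ = (R/2)·√(C/L) = (22.4/2)·√(746 µF/124 mH) = 0.869.
Overshoot: exp(−π·0.869/√(1−0.869²)) = 0.00405, i.e. 0.405%.

%OS ≈ 0.405%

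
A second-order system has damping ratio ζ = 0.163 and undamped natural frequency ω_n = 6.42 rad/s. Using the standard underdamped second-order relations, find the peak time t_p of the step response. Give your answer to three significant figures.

The damped frequency is ω_d = ω_n√(1−ζ²) = 6.42·√(1−0.0266) = 6.33 rad/s.
Peak time t_p = π/ω_d = π/6.33 = 0.496 s.

t_p ≈ 0.496 s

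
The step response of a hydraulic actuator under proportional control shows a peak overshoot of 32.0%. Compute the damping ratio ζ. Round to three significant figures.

ζ ≈ 0.341

Inverting the overshoot relation: ζ = |ln 0.320|/√(π² + ln²0.320) = 0.341.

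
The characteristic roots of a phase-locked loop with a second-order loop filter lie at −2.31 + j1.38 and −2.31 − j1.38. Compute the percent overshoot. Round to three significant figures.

%OS ≈ 0.520%

With σ = 2.31, ω_d = 1.38: ω_n = √(σ²+ω_d²) = 2.69 rad/s, ζ = σ/ω_n = 0.858.
%OS = 100 e^{−πζ/√(1−ζ²)} with ζ = 0.858 gives 0.520%.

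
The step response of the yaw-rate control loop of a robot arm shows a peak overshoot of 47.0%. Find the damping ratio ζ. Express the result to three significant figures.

ζ = −ln(OS)/√(π² + (ln OS)²). With OS = 0.470, ln OS = −0.7550 and ζ = 0.7550/3.231 = 0.234.

ζ ≈ 0.234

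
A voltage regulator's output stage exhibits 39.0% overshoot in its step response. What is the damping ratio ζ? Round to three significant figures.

Inverting the overshoot relation: ζ = |ln 0.390|/√(π² + ln²0.390) = 0.287.

ζ ≈ 0.287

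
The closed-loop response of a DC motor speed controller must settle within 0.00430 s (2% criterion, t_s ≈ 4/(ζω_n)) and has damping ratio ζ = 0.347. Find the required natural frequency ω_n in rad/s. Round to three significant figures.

Rearranging t_s ≈ 4/(ζω_n) gives ω_n = 4/(ζ·t_s) = 4/(0.347 × 0.00430) = 2680 rad/s.

ω_n ≈ 2680 rad/s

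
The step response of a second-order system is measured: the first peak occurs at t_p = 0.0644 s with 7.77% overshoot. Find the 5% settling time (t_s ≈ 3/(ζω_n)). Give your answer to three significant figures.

ζ from %OS: ζ = |ln 0.0777|/√(π²+ln²0.0777) = 0.631.
From t_p = π/ω_d, ω_d = π/0.0644 = 48.8 rad/s, so ω_n = ω_d/√(1−ζ²) = 62.9 rad/s.
t_s ≈ 3/(ζω_n) = 3/(0.631·62.9) = 0.0756 s.

t_s ≈ 0.0756 s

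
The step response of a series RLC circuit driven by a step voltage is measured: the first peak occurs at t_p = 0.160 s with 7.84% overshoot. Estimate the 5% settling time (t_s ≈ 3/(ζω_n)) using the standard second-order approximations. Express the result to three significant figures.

t_s ≈ 0.189 s

The overshoot fixes ζ = −ln(OS)/√(π²+ln²(OS)) = 0.630.
t_p = π/ω_d ⇒ ω_d = 19.6 rad/s; then ω_n = ω_d/√(1−ζ²) = 25.3 rad/s.
t_s ≈ 3/(ζω_n) = 3/(0.630·25.3) = 0.189 s.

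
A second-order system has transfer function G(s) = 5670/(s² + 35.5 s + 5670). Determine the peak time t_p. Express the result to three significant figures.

t_p ≈ 0.0429 s

Comparing the denominator to s² + 2ζω_n s + ω_n²: ω_n = √5670 = 75.3 rad/s, and 2ζω_n = 35.5 so ζ = 35.5/(2·75.3) = 0.236.
ω_d = 75.3·√(1 − 0.236²) = 73.2 rad/s. Then t_p = π/ω_d = 0.0429 s.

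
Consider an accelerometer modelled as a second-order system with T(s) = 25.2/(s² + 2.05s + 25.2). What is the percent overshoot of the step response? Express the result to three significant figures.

%OS ≈ 51.9%

ω_n = √25.2 = 5.02 rad/s; ζ = 2.05/(2·5.02) = 0.204.
Overshoot: exp(−π·0.204/√(1−0.204²)) = 0.519, i.e. 51.9%.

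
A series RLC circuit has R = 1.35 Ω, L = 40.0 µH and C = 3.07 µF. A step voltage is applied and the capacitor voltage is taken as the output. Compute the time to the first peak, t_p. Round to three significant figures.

For a series RLC circuit (capacitor voltage as output), ω_n = 1/√(LC) = 1/√(40.0 µH · 3.07 µF) = 90200 rad/s.
ζ = (R/2)·√(C/L) = (1.35/2)·√(3.07 µF/40.0 µH) = 0.187.
ω_d = ω_n√(1−ζ²) = 88600 rad/s. t_p = π/ω_d = 0.0000354 s.

t_p ≈ 0.0000354 s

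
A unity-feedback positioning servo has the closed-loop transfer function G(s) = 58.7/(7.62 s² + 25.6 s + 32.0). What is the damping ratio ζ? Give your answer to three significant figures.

ζ ≈ 0.820

Dividing through by 7.62: denominator becomes s² + 3.360 s + 4.199.
So ω_n = √4.199 = 2.05 rad/s and ζ = 3.360/(2·2.05) = 0.820.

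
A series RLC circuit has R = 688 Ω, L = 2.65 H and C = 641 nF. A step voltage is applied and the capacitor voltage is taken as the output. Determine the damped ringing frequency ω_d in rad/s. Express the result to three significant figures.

For a series RLC circuit (capacitor voltage as output), ω_n = 1/√(LC) = 1/√(2.65 H · 641 nF) = 767 rad/s.
ζ = (R/2)·√(C/L) = (688/2)·√(641 nF/2.65 H) = 0.169.
ω_d = 767·√(1 − 0.169²) = 756 rad/s.

ω_d ≈ 756 rad/s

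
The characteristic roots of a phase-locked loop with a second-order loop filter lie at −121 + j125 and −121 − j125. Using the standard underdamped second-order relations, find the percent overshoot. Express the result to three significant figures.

%OS ≈ 4.78%

|pole| = ω_n = √(121² + 125²) = 174 rad/s; ζ = cos θ = σ/ω_n = 0.696.
%OS = 100 e^{−πζ/√(1−ζ²)} with ζ = 0.696 gives 4.78%.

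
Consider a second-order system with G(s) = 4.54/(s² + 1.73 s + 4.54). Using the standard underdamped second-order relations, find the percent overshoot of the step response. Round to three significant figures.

ω_n = √4.54 = 2.13 rad/s; ζ = 1.73/(2·2.13) = 0.406.
Overshoot: exp(−π·0.406/√(1−0.406²)) = 0.248, i.e. 24.8%.

%OS ≈ 24.8%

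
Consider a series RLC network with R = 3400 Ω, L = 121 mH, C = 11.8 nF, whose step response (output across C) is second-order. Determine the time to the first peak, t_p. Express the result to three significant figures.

For a series RLC circuit (capacitor voltage as output), ω_n = 1/√(LC) = 1/√(121 mH · 11.8 nF) = 26500 rad/s.
ζ = (R/2)·√(C/L) = (3400/2)·√(11.8 nF/121 mH) = 0.531.
ω_d = 26500·√(1 − 0.531²) = 22400 rad/s. t_p = π/ω_d = 0.000140 s.

t_p ≈ 0.000140 s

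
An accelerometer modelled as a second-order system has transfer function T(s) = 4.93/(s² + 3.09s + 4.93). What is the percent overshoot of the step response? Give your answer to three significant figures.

%OS ≈ 4.77%

Matching coefficients with s² + 2ζω_n s + ω_n² gives ω_n² = 4.93 ⇒ ω_n = 2.22 rad/s, and ζ = 3.09/(2ω_n) = 0.696.
Overshoot: exp(−π·0.696/√(1−0.696²)) = 0.0477, i.e. 4.77%.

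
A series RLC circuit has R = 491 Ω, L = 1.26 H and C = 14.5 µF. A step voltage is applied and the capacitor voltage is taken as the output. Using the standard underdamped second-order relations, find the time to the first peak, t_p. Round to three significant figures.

For a series RLC circuit (capacitor voltage as output), ω_n = 1/√(LC) = 1/√(1.26 H · 14.5 µF) = 234 rad/s.
ζ = (R/2)·√(C/L) = (491/2)·√(14.5 µF/1.26 H) = 0.833.
ω_d = ω_n√(1−ζ²) = 130 rad/s. t_p = π/ω_d = 0.0243 s.

t_p ≈ 0.0243 s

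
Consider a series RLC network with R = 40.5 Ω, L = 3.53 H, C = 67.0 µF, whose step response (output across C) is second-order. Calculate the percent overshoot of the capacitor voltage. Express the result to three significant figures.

For a series RLC circuit (capacitor voltage as output), ω_n = 1/√(LC) = 1/√(3.53 H · 67.0 µF) = 65.0 rad/s.
ζ = (R/2)·√(C/L) = (40.5/2)·√(67.0 µF/3.53 H) = 0.0882.
%OS = 100 e^{−πζ/√(1−ζ²)} with ζ = 0.0882 gives 75.7%.

%OS ≈ 75.7%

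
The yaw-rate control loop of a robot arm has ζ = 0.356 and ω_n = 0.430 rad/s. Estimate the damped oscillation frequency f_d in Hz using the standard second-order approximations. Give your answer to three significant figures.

ω_d = ω_n√(1−ζ²) = 0.430·√0.873 = 0.402 rad/s.
f_d = ω_d/(2π) = 0.0640 Hz.

f_d ≈ 0.0640 Hz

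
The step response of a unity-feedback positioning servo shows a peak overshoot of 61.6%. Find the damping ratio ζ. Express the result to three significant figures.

ζ ≈ 0.152

Inverting the overshoot relation: ζ = |ln 0.616|/√(π² + ln²0.616) = 0.152.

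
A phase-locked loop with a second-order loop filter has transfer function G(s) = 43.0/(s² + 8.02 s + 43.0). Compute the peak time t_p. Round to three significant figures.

Matching coefficients with s² + 2ζω_n s + ω_n² gives ω_n² = 43.0 ⇒ ω_n = 6.56 rad/s, and ζ = 8.02/(2ω_n) = 0.612.
The damped frequency ω_d = ω_n√(1−ζ²) = 5.19 rad/s. Then t_p = π/ω_d = 0.605 s.

t_p ≈ 0.605 s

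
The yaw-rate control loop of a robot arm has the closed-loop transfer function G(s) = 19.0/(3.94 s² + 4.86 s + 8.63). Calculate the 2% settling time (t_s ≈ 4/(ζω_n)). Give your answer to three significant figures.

Dividing through by 3.94: denominator becomes s² + 1.234 s + 2.190.
So ω_n = √2.190 = 1.48 rad/s and ζ = 1.234/(2·1.48) = 0.417.
t_s ≈ 4/(ζω_n) = 6.49 s.

t_s ≈ 6.49 s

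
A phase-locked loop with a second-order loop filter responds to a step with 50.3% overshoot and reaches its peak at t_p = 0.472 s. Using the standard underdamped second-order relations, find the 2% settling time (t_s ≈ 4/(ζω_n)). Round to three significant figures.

ζ from %OS: ζ = |ln 0.503|/√(π²+ln²0.503) = 0.214.
t_p = π/ω_d ⇒ ω_d = 6.66 rad/s; then ω_n = ω_d/√(1−ζ²) = 6.81 rad/s.
t_s ≈ 4/(ζω_n) = 4/(0.214·6.81) = 2.75 s.

t_s ≈ 2.75 s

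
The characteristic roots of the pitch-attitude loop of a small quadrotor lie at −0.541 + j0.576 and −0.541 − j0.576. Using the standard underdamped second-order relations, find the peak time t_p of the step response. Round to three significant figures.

t_p = π/ω_d with ω_d = 0.576 (the imaginary part), so t_p = 5.45 s.

t_p ≈ 5.45 s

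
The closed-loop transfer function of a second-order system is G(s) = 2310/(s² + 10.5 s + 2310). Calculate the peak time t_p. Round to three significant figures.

ω_n = √2310 = 48.1 rad/s; ζ = 10.5/(2·48.1) = 0.109.
ω_d = ω_n√(1−ζ²) = 47.8 rad/s. Then t_p = π/ω_d = 0.0658 s.

t_p ≈ 0.0658 s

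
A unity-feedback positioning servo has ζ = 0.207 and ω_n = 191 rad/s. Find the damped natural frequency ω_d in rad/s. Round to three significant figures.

ω_d ≈ 187 rad/s

ω_d = ω_n√(1−ζ²) = 191·√0.957 = 187 rad/s.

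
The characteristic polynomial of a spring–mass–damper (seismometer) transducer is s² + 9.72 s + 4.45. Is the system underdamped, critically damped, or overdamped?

a² − 4b = 77 > 0 (two distinct real roots); the system is overdamped.

overdamped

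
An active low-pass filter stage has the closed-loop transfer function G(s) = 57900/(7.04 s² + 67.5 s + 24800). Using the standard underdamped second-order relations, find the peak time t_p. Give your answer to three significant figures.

Dividing through by 7.04: denominator becomes s² + 9.588 s + 3523.
So ω_n = √3523 = 59.4 rad/s and ζ = 9.588/(2·59.4) = 0.0808.
ω_d = 59.4·√(1 − 0.0808²) = 59.2 rad/s. t_p = π/ω_d = 0.0531 s.

t_p ≈ 0.0531 s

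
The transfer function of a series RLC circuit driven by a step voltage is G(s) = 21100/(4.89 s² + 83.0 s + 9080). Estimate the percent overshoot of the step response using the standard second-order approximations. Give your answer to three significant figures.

Dividing through by 4.89: denominator becomes s² + 16.97 s + 1857.
So ω_n = √1857 = 43.1 rad/s and ζ = 16.97/(2·43.1) = 0.197.
%OS = 100·exp(−πζ/√(1−ζ²)) = 53.2%.

%OS ≈ 53.2%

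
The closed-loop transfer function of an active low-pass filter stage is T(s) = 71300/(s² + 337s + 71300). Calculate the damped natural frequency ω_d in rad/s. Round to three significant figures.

ω_d ≈ 207 rad/s

Comparing the denominator to s² + 2ζω_n s + ω_n²: ω_n = √71300 = 267 rad/s, and 2ζω_n = 337 so ζ = 337/(2·267) = 0.631.
The damped frequency ω_d = ω_n√(1−ζ²) = 207 rad/s.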